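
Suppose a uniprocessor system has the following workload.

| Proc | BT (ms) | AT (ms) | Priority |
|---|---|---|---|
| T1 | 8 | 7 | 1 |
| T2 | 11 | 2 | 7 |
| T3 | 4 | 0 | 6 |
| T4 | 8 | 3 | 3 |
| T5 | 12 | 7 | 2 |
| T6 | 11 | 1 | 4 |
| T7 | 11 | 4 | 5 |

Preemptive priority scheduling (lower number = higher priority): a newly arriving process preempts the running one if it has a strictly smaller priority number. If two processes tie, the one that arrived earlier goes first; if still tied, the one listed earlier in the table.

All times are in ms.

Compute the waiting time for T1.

Gantt: | T3 0-1 | T6 1-3 | T4 3-7 | T1 7-15 | T5 15-27 | T4 27-31 | T6 31-40 | T7 40-51 | T3 51-54 | T2 54-65 |
Completion: T1=15  T2=65  T3=54  T4=31  T5=27  T6=40  T7=51
Turnaround (C−A): T1=8  T2=63  T3=54  T4=28  T5=20  T6=39  T7=47
Waiting(T1) = turnaround − burst = 8 − 8 = 0

0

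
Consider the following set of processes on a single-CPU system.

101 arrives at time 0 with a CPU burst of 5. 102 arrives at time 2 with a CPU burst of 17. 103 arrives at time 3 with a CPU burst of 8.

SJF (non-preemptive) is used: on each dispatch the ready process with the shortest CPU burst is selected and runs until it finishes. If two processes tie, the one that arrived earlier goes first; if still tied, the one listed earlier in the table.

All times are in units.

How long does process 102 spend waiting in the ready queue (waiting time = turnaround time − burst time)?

Gantt: | 101 0-5 | 103 5-13 | 102 13-30 |
Completion: 101=5  102=30  103=13
Turnaround (C−A): 101=5  102=28  103=10
Waiting(102) = turnaround − burst = 28 − 17 = 11

11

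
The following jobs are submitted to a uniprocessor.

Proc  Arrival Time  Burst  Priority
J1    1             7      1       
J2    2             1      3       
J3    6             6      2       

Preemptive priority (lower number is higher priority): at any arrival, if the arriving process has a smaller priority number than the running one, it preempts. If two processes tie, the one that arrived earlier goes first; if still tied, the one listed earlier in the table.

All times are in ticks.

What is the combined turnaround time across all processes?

Timeline: | idle 0-1 | J1 1-8 | J3 8-14 | J2 14-15 |
Completion: J1=8  J2=15  J3=14
Turnaround = completion − arrival: J1=7, J2=13, J3=8
Total turnaround = 7 + 13 + 8 = 28

28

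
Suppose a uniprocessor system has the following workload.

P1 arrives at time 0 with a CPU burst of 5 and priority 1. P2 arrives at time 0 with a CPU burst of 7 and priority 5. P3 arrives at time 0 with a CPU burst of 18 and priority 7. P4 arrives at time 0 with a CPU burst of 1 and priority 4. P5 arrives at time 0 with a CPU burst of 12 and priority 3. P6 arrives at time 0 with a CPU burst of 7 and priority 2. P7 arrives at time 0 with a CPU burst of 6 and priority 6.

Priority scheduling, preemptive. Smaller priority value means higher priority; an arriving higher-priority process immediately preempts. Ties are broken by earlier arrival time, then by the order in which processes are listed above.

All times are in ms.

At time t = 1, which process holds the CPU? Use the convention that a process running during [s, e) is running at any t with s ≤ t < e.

Gantt: | P1 0-5 | P6 5-12 | P5 12-24 | P4 24-25 | P2 25-32 | P7 32-38 | P3 38-56 |
Completion: P1=5  P2=32  P3=56  P4=25  P5=24  P6=12  P7=38
Turnaround (C−A): P1=5  P2=32  P3=56  P4=25  P5=24  P6=12  P7=38

P1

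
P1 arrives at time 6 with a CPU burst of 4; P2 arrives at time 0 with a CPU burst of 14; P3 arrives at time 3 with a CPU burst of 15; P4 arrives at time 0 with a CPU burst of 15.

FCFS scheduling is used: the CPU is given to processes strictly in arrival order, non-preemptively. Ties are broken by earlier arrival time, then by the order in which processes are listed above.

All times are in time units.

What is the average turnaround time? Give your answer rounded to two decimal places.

31.50

Timeline: | P2 0-14 | P4 14-29 | P3 29-44 | P1 44-48 |
Completion: P1=48  P2=14  P3=44  P4=29
Turnaround times: P1=42, P2=14, P3=41, P4=29
Average turnaround = (42+14+41+29) / 4 = 126/4 = 31.50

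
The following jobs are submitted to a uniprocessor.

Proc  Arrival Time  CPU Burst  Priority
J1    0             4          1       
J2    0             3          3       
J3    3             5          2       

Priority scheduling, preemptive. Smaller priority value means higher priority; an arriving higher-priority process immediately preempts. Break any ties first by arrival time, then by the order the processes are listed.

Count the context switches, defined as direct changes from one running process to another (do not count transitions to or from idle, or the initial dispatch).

2

Gantt: | J1 0-4 | J3 4-9 | J2 9-12 |
Completion: J1=4  J2=12  J3=9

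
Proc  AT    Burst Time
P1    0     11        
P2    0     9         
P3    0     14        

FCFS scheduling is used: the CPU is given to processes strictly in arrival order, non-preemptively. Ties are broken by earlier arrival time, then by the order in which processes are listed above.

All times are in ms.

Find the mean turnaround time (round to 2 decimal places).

Gantt: | P1 0-11 | P2 11-20 | P3 20-34 |
Completion: P1=11  P2=20  P3=34
Turnaround (C−A): P1=11  P2=20  P3=34
Turnaround times: P1=11, P2=20, P3=34
Average turnaround = (11+20+34) / 3 = 65/3 = 21.67

21.67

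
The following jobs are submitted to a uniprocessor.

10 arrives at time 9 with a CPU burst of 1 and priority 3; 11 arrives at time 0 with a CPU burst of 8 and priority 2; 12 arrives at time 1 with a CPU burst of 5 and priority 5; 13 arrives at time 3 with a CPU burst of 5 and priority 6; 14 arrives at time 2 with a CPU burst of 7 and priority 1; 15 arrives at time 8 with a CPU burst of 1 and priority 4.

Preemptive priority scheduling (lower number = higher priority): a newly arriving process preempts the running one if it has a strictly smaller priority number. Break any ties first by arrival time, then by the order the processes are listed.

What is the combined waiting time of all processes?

56

Gantt: | 11 0-2 | 14 2-9 | 11 9-15 | 10 15-16 | 15 16-17 | 12 17-22 | 13 22-27 |
Completion: 10=16  11=15  12=22  13=27  14=9  15=17
Waiting = turnaround − burst: 10=6, 11=7, 12=16, 13=19, 14=0, 15=8
Total waiting = 6 + 7 + 16 + 19 + 0 + 8 = 56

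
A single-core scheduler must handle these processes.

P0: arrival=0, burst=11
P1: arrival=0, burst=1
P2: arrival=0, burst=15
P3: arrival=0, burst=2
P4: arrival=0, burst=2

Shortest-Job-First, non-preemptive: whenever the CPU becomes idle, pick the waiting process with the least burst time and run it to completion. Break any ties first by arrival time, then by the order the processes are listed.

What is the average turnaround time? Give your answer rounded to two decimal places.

11.20

Gantt: | P1 0-1 | P3 1-3 | P4 3-5 | P0 5-16 | P2 16-31 |
Completion: P0=16  P1=1  P2=31  P3=3  P4=5
Turnaround (C−A): P0=16  P1=1  P2=31  P3=3  P4=5
Turnaround times: P0=16, P1=1, P2=31, P3=3, P4=5
Average turnaround = (16+1+31+3+5) / 5 = 56/5 = 11.20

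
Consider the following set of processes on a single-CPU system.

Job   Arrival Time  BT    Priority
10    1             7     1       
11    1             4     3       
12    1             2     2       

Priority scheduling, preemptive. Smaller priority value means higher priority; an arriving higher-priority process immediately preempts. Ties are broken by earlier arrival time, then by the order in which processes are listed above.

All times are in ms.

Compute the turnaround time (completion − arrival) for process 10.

Gantt: | idle 0-1 | 10 1-8 | 12 8-10 | 11 10-14 |
Completion: 10=8  11=14  12=10
Turnaround (C−A): 10=7  11=13  12=9
Turnaround(10) = completion − arrival = 8 − 1 = 7

7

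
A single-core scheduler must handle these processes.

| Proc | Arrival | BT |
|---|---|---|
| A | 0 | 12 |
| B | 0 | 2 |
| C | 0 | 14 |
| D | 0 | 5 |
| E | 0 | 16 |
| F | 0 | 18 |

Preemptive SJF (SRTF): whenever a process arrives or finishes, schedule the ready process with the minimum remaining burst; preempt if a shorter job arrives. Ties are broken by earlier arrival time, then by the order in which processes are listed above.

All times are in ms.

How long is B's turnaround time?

Timeline: | B 0-2 | D 2-7 | A 7-19 | C 19-33 | E 33-49 | F 49-67 |
Completion: A=19  B=2  C=33  D=7  E=49  F=67
Turnaround (C−A): A=19  B=2  C=33  D=7  E=49  F=67
Turnaround(B) = completion − arrival = 2 − 0 = 2

2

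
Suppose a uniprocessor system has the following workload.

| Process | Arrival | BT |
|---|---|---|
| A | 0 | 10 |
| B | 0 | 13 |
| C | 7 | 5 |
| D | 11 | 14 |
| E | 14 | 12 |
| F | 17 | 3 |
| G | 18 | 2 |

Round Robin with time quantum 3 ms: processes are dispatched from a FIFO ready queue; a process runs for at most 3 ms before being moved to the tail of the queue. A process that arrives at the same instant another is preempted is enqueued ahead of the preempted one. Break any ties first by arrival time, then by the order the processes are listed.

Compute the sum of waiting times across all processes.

168

Gantt: | A 0-3 | B 3-6 | A 6-9 | B 9-12 | C 12-15 | A 15-18 | D 18-21 | B 21-24 | E 24-27 | C 27-29 | F 29-32 | G 32-34 | A 34-35 | D 35-38 | B 38-41 | E 41-44 | D 44-47 | B 47-48 | E 48-51 | D 51-54 | E 54-57 | D 57-59 |
Completion: A=35  B=48  C=29  D=59  E=57  F=32  G=34
Turnaround (C−A): A=35  B=48  C=22  D=48  E=43  F=15  G=16
Waiting = turnaround − burst: A=25, B=35, C=17, D=34, E=31, F=12, G=14
Total waiting = 25 + 35 + 17 + 34 + 31 + 12 + 14 = 168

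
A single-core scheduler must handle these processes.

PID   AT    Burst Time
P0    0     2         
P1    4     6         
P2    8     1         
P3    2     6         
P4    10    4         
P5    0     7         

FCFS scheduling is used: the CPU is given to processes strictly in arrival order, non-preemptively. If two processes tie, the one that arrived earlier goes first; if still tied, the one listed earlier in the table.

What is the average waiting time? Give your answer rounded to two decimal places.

7.50

Gantt: | P0 0-2 | P5 2-9 | P3 9-15 | P1 15-21 | P2 21-22 | P4 22-26 |
Completion: P0=2  P1=21  P2=22  P3=15  P4=26  P5=9
Waiting times: P0=0, P1=11, P2=13, P3=7, P4=12, P5=2
Average waiting = (0+11+13+7+12+2) / 6 = 45/6 = 7.50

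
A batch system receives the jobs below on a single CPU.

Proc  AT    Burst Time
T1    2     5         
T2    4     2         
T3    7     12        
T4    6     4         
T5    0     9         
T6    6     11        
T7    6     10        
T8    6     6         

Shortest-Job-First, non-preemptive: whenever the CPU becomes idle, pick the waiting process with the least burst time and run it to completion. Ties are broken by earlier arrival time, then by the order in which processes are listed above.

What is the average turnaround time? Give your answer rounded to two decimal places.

Gantt: | T5 0-9 | T2 9-11 | T4 11-15 | T1 15-20 | T8 20-26 | T7 26-36 | T6 36-47 | T3 47-59 |
Completion: T1=20  T2=11  T3=59  T4=15  T5=9  T6=47  T7=36  T8=26
Turnaround (C−A): T1=18  T2=7  T3=52  T4=9  T5=9  T6=41  T7=30  T8=20
Turnaround times: T1=18, T2=7, T3=52, T4=9, T5=9, T6=41, T7=30, T8=20
Average turnaround = (18+7+52+9+9+41+30+20) / 8 = 186/8 = 23.25

23.25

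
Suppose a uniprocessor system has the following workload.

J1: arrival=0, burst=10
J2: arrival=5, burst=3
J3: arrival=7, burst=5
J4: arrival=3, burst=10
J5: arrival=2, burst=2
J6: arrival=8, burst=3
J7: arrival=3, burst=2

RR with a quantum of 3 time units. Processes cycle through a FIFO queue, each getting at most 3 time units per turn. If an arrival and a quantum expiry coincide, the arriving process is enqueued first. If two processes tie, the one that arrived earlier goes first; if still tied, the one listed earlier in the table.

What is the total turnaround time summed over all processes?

Timeline: | J1 0-3 | J5 3-5 | J4 5-8 | J7 8-10 | J1 10-13 | J2 13-16 | J3 16-19 | J6 19-22 | J4 22-25 | J1 25-28 | J3 28-30 | J4 30-33 | J1 33-34 | J4 34-35 |
Completion: J1=34  J2=16  J3=30  J4=35  J5=5  J6=22  J7=10
Turnaround = completion − arrival: J1=34, J2=11, J3=23, J4=32, J5=3, J6=14, J7=7
Total turnaround = 34 + 11 + 23 + 32 + 3 + 14 + 7 = 124

124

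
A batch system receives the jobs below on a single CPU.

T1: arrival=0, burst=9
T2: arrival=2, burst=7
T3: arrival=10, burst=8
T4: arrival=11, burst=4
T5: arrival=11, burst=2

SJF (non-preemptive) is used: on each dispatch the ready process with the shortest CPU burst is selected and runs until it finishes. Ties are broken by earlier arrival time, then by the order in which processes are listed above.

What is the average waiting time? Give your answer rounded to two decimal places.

Schedule: | T1 0-9 | T2 9-16 | T5 16-18 | T4 18-22 | T3 22-30 |
Completion: T1=9  T2=16  T3=30  T4=22  T5=18
Turnaround (C−A): T1=9  T2=14  T3=20  T4=11  T5=7
Waiting times: T1=0, T2=7, T3=12, T4=7, T5=5
Average waiting = (0+7+12+7+5) / 5 = 31/5 = 6.20

6.20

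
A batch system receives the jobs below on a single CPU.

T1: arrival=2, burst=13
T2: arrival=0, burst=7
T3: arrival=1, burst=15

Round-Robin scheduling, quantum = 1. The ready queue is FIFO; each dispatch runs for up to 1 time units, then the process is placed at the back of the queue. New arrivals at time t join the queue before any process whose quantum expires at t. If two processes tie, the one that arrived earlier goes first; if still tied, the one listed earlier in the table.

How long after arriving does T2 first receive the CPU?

0

Gantt: | T2 0-1 | T3 1-2 | T2 2-3 | T1 3-4 | T3 4-5 | T2 5-6 | T1 6-7 | T3 7-8 | T2 8-9 | T1 9-10 | T3 10-11 | T2 11-12 | T1 12-13 | T3 13-14 | T2 14-15 | T1 15-16 | T3 16-17 | T2 17-18 | T1 18-19 | T3 19-20 | T1 20-21 | T3 21-22 | T1 22-23 | T3 23-24 | T1 24-25 | T3 25-26 | T1 26-27 | T3 27-28 | T1 28-29 | T3 29-30 | T1 30-31 | T3 31-32 | T1 32-33 | T3 33-35 |
Completion: T1=33  T2=18  T3=35
Turnaround (C−A): T1=31  T2=18  T3=34
Response(T2) = first start − arrival = 0 − 0 = 0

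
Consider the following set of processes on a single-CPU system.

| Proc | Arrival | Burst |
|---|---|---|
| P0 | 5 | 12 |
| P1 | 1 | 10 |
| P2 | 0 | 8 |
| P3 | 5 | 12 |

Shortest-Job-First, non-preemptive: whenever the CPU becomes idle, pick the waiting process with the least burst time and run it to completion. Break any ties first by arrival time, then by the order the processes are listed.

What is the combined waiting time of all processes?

45

Schedule: | P2 0-8 | P1 8-18 | P0 18-30 | P3 30-42 |
Completion: P0=30  P1=18  P2=8  P3=42
Waiting = turnaround − burst: P0=13, P1=7, P2=0, P3=25
Total waiting = 13 + 7 + 0 + 25 = 45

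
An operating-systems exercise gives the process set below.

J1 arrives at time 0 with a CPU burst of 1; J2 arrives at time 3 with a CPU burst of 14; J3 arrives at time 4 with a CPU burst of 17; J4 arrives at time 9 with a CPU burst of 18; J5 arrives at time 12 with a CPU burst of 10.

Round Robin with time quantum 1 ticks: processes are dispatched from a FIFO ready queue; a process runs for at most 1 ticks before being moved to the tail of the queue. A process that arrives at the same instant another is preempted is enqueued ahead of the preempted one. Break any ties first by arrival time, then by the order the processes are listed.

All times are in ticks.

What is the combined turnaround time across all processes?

193

Gantt: | J1 0-1 | idle 1-3 | J2 3-4 | J3 4-5 | J2 5-6 | J3 6-7 | J2 7-8 | J3 8-9 | J2 9-10 | J4 10-11 | J3 11-12 | J2 12-13 | J4 13-14 | J5 14-15 | J3 15-16 | J2 16-17 | J4 17-18 | J5 18-19 | J3 19-20 | J2 20-21 | J4 21-22 | J5 22-23 | J3 23-24 | J2 24-25 | J4 25-26 | J5 26-27 | J3 27-28 | J2 28-29 | J4 29-30 | J5 30-31 | J3 31-32 | J2 32-33 | J4 33-34 | J5 34-35 | J3 35-36 | J2 36-37 | J4 37-38 | J5 38-39 | J3 39-40 | J2 40-41 | J4 41-42 | J5 42-43 | J3 43-44 | J2 44-45 | J4 45-46 | J5 46-47 | J3 47-48 | J2 48-49 | J4 49-50 | J5 50-51 | J3 51-52 | J4 52-53 | J3 53-54 | J4 54-55 | J3 55-56 | J4 56-57 | J3 57-58 | J4 58-62 |
Completion: J1=1  J2=49  J3=58  J4=62  J5=51
Turnaround (C−A): J1=1  J2=46  J3=54  J4=53  J5=39
Turnaround = completion − arrival: J1=1, J2=46, J3=54, J4=53, J5=39
Total turnaround = 1 + 46 + 54 + 53 + 39 = 193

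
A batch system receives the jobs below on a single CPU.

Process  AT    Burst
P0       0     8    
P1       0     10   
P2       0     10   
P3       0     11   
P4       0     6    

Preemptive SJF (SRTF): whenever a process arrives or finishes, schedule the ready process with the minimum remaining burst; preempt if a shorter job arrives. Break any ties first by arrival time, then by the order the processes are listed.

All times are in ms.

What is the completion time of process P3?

Gantt: | P4 0-6 | P0 6-14 | P1 14-24 | P2 24-34 | P3 34-45 |
Completion: P0=14  P1=24  P2=34  P3=45  P4=6
Turnaround (C−A): P0=14  P1=24  P2=34  P3=45  P4=6

45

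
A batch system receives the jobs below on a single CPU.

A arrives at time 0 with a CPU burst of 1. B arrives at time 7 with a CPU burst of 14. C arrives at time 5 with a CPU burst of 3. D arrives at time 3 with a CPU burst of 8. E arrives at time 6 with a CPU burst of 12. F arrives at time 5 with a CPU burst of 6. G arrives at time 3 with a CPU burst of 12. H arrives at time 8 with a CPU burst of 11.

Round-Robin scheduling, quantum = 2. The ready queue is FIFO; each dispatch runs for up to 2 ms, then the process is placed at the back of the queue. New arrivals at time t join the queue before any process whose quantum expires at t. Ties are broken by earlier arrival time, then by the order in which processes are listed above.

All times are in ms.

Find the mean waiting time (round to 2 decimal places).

Schedule: | A 0-1 | idle 1-3 | D 3-5 | G 5-7 | C 7-9 | F 9-11 | D 11-13 | E 13-15 | B 15-17 | G 17-19 | H 19-21 | C 21-22 | F 22-24 | D 24-26 | E 26-28 | B 28-30 | G 30-32 | H 32-34 | F 34-36 | D 36-38 | E 38-40 | B 40-42 | G 42-44 | H 44-46 | E 46-48 | B 48-50 | G 50-52 | H 52-54 | E 54-56 | B 56-58 | G 58-60 | H 60-62 | E 62-64 | B 64-66 | H 66-67 | B 67-69 |
Completion: A=1  B=69  C=22  D=38  E=64  F=36  G=60  H=67
Turnaround (C−A): A=1  B=62  C=17  D=35  E=58  F=31  G=57  H=59
Waiting times: A=0, B=48, C=14, D=27, E=46, F=25, G=45, H=48
Average waiting = (0+48+14+27+46+25+45+48) / 8 = 253/8 = 31.63

31.63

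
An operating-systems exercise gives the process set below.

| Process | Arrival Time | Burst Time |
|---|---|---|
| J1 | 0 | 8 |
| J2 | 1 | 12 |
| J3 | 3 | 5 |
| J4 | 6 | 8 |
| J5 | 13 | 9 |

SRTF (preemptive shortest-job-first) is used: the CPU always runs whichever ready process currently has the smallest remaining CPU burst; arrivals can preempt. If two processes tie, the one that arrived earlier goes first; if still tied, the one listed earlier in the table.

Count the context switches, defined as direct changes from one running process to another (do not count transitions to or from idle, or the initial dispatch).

Gantt: | J1 0-8 | J3 8-13 | J4 13-21 | J5 21-30 | J2 30-42 |
Completion: J1=8  J2=42  J3=13  J4=21  J5=30

4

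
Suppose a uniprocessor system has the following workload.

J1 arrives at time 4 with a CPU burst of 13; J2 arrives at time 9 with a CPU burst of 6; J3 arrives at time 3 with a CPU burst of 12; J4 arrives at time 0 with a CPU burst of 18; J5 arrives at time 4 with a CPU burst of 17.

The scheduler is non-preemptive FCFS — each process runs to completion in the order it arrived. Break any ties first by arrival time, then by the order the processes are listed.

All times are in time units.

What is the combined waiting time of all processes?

Timeline: | J4 0-18 | J3 18-30 | J1 30-43 | J5 43-60 | J2 60-66 |
Completion: J1=43  J2=66  J3=30  J4=18  J5=60
Waiting = turnaround − burst: J1=26, J2=51, J3=15, J4=0, J5=39
Total waiting = 26 + 51 + 15 + 0 + 39 = 131

131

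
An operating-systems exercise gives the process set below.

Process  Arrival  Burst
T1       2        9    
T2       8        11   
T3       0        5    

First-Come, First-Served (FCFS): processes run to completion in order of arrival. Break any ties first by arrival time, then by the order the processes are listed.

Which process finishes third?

Schedule: | T3 0-5 | T1 5-14 | T2 14-25 |
Completion: T1=14  T2=25  T3=5
Turnaround (C−A): T1=12  T2=17  T3=5
Finish order: T3 → T1 → T2

T2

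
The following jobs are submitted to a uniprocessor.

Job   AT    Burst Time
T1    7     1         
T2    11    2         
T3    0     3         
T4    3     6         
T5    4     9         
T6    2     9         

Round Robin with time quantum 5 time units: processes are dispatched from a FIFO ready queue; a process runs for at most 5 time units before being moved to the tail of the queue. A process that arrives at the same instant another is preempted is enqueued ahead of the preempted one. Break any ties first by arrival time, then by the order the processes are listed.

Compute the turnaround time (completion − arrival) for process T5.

Timeline: | T3 0-3 | T6 3-8 | T4 8-13 | T5 13-18 | T1 18-19 | T6 19-23 | T2 23-25 | T4 25-26 | T5 26-30 |
Completion: T1=19  T2=25  T3=3  T4=26  T5=30  T6=23
Turnaround(T5) = completion − arrival = 30 − 4 = 26

26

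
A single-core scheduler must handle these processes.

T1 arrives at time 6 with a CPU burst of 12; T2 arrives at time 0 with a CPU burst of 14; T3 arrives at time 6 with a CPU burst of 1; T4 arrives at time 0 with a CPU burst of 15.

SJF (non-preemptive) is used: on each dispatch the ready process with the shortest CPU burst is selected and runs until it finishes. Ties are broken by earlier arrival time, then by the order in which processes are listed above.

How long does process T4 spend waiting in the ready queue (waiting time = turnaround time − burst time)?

Timeline: | T2 0-14 | T3 14-15 | T1 15-27 | T4 27-42 |
Completion: T1=27  T2=14  T3=15  T4=42
Waiting(T4) = turnaround − burst = 42 − 15 = 27

27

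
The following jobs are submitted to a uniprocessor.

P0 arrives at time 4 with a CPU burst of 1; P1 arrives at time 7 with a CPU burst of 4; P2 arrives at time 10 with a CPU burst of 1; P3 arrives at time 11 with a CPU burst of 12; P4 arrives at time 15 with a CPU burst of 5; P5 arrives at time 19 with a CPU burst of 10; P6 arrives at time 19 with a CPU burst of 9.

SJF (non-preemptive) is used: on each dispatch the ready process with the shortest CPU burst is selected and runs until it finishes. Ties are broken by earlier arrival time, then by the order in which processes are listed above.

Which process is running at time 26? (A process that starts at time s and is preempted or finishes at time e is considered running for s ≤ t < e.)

Gantt: | idle 0-4 | P0 4-5 | idle 5-7 | P1 7-11 | P2 11-12 | P3 12-24 | P4 24-29 | P6 29-38 | P5 38-48 |
Completion: P0=5  P1=11  P2=12  P3=24  P4=29  P5=48  P6=38

P4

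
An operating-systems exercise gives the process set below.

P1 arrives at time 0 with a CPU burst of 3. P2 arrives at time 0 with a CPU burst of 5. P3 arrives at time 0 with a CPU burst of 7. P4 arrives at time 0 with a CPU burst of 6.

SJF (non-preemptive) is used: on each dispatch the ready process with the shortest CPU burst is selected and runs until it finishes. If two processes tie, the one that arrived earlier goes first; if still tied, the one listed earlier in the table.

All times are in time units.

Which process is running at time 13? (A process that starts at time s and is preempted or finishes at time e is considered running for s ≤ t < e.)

Gantt: | P1 0-3 | P2 3-8 | P4 8-14 | P3 14-21 |
Completion: P1=3  P2=8  P3=21  P4=14

P4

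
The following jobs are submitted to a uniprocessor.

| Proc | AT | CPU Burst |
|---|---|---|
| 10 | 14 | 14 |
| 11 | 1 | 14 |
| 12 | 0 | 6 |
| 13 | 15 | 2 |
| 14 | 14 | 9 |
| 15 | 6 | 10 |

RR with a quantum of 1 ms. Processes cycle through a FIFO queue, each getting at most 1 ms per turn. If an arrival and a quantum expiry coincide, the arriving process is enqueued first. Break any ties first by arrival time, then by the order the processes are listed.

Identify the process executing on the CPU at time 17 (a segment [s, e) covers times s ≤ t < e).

15

Gantt: | 12 0-1 | 11 1-2 | 12 2-3 | 11 3-4 | 12 4-5 | 11 5-6 | 12 6-7 | 15 7-8 | 11 8-9 | 12 9-10 | 15 10-11 | 11 11-12 | 12 12-13 | 15 13-14 | 11 14-15 | 10 15-16 | 14 16-17 | 15 17-18 | 13 18-19 | 11 19-20 | 10 20-21 | 14 21-22 | 15 22-23 | 13 23-24 | 11 24-25 | 10 25-26 | 14 26-27 | 15 27-28 | 11 28-29 | 10 29-30 | 14 30-31 | 15 31-32 | 11 32-33 | 10 33-34 | 14 34-35 | 15 35-36 | 11 36-37 | 10 37-38 | 14 38-39 | 15 39-40 | 11 40-41 | 10 41-42 | 14 42-43 | 15 43-44 | 11 44-45 | 10 45-46 | 14 46-47 | 11 47-48 | 10 48-49 | 14 49-50 | 10 50-55 |
Completion: 10=55  11=48  12=13  13=24  14=50  15=44
Turnaround (C−A): 10=41  11=47  12=13  13=9  14=36  15=38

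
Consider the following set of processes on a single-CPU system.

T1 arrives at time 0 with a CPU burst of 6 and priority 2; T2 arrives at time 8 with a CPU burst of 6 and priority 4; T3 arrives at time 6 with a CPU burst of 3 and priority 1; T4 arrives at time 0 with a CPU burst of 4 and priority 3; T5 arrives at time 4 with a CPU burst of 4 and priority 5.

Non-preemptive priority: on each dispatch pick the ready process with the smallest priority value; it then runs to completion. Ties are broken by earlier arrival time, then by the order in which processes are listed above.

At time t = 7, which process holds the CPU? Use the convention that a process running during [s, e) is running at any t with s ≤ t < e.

T3

Gantt: | T1 0-6 | T3 6-9 | T4 9-13 | T2 13-19 | T5 19-23 |
Completion: T1=6  T2=19  T3=9  T4=13  T5=23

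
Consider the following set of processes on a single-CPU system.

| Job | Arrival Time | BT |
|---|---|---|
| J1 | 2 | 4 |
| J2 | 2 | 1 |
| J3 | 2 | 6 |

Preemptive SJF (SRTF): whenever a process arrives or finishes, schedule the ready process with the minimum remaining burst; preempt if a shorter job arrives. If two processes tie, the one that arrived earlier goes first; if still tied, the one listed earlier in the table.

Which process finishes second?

Schedule: | idle 0-2 | J2 2-3 | J1 3-7 | J3 7-13 |
Completion: J1=7  J2=3  J3=13
Turnaround (C−A): J1=5  J2=1  J3=11
Finish order: J2 → J1 → J3

J1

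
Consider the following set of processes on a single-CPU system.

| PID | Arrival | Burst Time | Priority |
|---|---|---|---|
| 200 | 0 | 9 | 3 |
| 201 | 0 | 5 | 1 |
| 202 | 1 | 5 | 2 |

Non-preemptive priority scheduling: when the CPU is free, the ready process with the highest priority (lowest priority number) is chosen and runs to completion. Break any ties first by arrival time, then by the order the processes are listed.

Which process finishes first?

201

Timeline: | 201 0-5 | 202 5-10 | 200 10-19 |
Completion: 200=19  201=5  202=10
Turnaround (C−A): 200=19  201=5  202=9
Finish order: 201 → 202 → 200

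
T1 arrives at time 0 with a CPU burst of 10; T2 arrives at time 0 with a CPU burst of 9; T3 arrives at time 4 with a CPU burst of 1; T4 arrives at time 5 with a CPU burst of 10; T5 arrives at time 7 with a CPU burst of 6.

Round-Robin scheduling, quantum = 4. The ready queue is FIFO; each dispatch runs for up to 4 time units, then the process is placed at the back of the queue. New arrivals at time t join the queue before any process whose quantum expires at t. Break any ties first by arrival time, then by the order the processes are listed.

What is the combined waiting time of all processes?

87

Schedule: | T1 0-4 | T2 4-8 | T3 8-9 | T1 9-13 | T4 13-17 | T5 17-21 | T2 21-25 | T1 25-27 | T4 27-31 | T5 31-33 | T2 33-34 | T4 34-36 |
Completion: T1=27  T2=34  T3=9  T4=36  T5=33
Turnaround (C−A): T1=27  T2=34  T3=5  T4=31  T5=26
Waiting = turnaround − burst: T1=17, T2=25, T3=4, T4=21, T5=20
Total waiting = 17 + 25 + 4 + 21 + 20 = 87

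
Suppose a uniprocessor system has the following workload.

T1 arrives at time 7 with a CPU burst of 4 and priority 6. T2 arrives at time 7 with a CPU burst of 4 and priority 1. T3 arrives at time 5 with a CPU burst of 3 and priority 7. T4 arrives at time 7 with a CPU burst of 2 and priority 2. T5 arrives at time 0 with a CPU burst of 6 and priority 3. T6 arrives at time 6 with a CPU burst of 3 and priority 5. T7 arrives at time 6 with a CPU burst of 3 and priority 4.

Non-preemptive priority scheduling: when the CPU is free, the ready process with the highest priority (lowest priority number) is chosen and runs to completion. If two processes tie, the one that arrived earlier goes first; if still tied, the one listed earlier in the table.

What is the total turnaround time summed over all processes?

Timeline: | T5 0-6 | T7 6-9 | T2 9-13 | T4 13-15 | T6 15-18 | T1 18-22 | T3 22-25 |
Completion: T1=22  T2=13  T3=25  T4=15  T5=6  T6=18  T7=9
Turnaround (C−A): T1=15  T2=6  T3=20  T4=8  T5=6  T6=12  T7=3
Turnaround = completion − arrival: T1=15, T2=6, T3=20, T4=8, T5=6, T6=12, T7=3
Total turnaround = 15 + 6 + 20 + 8 + 6 + 12 + 3 = 70

70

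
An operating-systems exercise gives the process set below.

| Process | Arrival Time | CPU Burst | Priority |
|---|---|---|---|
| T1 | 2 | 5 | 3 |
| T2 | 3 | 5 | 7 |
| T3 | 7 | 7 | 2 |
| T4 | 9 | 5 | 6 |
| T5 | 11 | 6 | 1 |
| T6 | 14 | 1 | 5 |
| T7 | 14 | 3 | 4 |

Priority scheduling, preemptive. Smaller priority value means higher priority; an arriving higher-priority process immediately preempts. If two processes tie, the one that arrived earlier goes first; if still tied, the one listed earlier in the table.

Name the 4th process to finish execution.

T7

Schedule: | idle 0-2 | T1 2-7 | T3 7-11 | T5 11-17 | T3 17-20 | T7 20-23 | T6 23-24 | T4 24-29 | T2 29-34 |
Completion: T1=7  T2=34  T3=20  T4=29  T5=17  T6=24  T7=23
Turnaround (C−A): T1=5  T2=31  T3=13  T4=20  T5=6  T6=10  T7=9
Finish order: T1 → T5 → T3 → T7 → T6 → T4 → T2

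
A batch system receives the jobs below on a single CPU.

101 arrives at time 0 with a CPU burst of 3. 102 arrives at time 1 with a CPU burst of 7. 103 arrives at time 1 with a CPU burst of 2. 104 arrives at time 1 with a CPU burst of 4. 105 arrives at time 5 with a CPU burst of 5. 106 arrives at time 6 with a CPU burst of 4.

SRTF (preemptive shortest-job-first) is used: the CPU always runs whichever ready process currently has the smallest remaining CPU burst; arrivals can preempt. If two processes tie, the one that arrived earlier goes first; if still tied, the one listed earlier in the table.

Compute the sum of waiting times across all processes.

Gantt: | 101 0-3 | 103 3-5 | 104 5-9 | 106 9-13 | 105 13-18 | 102 18-25 |
Completion: 101=3  102=25  103=5  104=9  105=18  106=13
Turnaround (C−A): 101=3  102=24  103=4  104=8  105=13  106=7
Waiting = turnaround − burst: 101=0, 102=17, 103=2, 104=4, 105=8, 106=3
Total waiting = 0 + 17 + 2 + 4 + 8 + 3 = 34

34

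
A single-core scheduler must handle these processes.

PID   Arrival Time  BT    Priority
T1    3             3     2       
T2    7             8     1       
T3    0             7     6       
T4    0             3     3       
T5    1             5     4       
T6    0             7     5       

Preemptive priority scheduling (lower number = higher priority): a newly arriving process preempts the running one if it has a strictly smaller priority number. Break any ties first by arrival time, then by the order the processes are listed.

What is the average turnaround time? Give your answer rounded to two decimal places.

15.17

Timeline: | T4 0-3 | T1 3-6 | T5 6-7 | T2 7-15 | T5 15-19 | T6 19-26 | T3 26-33 |
Completion: T1=6  T2=15  T3=33  T4=3  T5=19  T6=26
Turnaround (C−A): T1=3  T2=8  T3=33  T4=3  T5=18  T6=26
Turnaround times: T1=3, T2=8, T3=33, T4=3, T5=18, T6=26
Average turnaround = (3+8+33+3+18+26) / 6 = 91/6 = 15.17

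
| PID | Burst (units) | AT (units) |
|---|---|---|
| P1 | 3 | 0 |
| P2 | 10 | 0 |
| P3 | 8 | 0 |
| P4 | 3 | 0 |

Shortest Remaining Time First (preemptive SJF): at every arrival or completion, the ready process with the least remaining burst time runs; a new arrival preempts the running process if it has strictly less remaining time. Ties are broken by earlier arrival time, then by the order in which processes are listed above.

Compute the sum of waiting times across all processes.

Gantt: | P1 0-3 | P4 3-6 | P3 6-14 | P2 14-24 |
Completion: P1=3  P2=24  P3=14  P4=6
Waiting = turnaround − burst: P1=0, P2=14, P3=6, P4=3
Total waiting = 0 + 14 + 6 + 3 = 23

23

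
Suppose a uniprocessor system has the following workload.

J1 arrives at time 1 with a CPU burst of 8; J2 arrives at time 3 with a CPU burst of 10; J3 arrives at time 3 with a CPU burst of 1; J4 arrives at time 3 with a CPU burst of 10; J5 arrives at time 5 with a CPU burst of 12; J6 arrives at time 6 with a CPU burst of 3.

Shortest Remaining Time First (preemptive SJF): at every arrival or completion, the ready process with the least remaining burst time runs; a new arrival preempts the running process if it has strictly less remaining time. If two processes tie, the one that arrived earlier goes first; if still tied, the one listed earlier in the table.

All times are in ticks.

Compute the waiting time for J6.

Timeline: | idle 0-1 | J1 1-3 | J3 3-4 | J1 4-6 | J6 6-9 | J1 9-13 | J2 13-23 | J4 23-33 | J5 33-45 |
Completion: J1=13  J2=23  J3=4  J4=33  J5=45  J6=9
Waiting(J6) = turnaround − burst = 3 − 3 = 0

0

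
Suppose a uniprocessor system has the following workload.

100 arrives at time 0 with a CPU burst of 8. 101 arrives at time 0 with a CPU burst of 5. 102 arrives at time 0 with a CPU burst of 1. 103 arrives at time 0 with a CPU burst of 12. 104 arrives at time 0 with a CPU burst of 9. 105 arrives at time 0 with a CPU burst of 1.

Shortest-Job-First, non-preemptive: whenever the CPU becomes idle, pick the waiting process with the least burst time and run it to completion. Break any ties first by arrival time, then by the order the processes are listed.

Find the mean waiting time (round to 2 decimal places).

8.17

Timeline: | 102 0-1 | 105 1-2 | 101 2-7 | 100 7-15 | 104 15-24 | 103 24-36 |
Completion: 100=15  101=7  102=1  103=36  104=24  105=2
Waiting times: 100=7, 101=2, 102=0, 103=24, 104=15, 105=1
Average waiting = (7+2+0+24+15+1) / 6 = 49/6 = 8.17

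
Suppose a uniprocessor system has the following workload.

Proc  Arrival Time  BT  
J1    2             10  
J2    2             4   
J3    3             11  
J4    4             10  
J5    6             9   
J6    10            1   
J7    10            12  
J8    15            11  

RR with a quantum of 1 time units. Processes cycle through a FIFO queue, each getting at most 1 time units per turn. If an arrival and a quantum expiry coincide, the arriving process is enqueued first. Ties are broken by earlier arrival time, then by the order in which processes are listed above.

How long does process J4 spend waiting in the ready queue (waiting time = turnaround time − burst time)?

Schedule: | idle 0-2 | J1 2-3 | J2 3-4 | J3 4-5 | J1 5-6 | J4 6-7 | J2 7-8 | J3 8-9 | J5 9-10 | J1 10-11 | J4 11-12 | J2 12-13 | J3 13-14 | J6 14-15 | J7 15-16 | J5 16-17 | J1 17-18 | J4 18-19 | J2 19-20 | J3 20-21 | J8 21-22 | J7 22-23 | J5 23-24 | J1 24-25 | J4 25-26 | J3 26-27 | J8 27-28 | J7 28-29 | J5 29-30 | J1 30-31 | J4 31-32 | J3 32-33 | J8 33-34 | J7 34-35 | J5 35-36 | J1 36-37 | J4 37-38 | J3 38-39 | J8 39-40 | J7 40-41 | J5 41-42 | J1 42-43 | J4 43-44 | J3 44-45 | J8 45-46 | J7 46-47 | J5 47-48 | J1 48-49 | J4 49-50 | J3 50-51 | J8 51-52 | J7 52-53 | J5 53-54 | J1 54-55 | J4 55-56 | J3 56-57 | J8 57-58 | J7 58-59 | J5 59-60 | J4 60-61 | J3 61-62 | J8 62-63 | J7 63-64 | J8 64-65 | J7 65-66 | J8 66-67 | J7 67-68 | J8 68-69 | J7 69-70 |
Completion: J1=55  J2=20  J3=62  J4=61  J5=60  J6=15  J7=70  J8=69
Waiting(J4) = turnaround − burst = 57 − 10 = 47

47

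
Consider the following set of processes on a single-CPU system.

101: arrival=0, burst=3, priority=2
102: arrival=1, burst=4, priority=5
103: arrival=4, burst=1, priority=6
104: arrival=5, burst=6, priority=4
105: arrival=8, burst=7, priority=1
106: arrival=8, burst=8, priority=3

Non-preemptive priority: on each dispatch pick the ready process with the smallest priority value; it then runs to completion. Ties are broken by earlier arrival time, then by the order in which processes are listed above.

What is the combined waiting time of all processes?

45

Schedule: | 101 0-3 | 102 3-7 | 104 7-13 | 105 13-20 | 106 20-28 | 103 28-29 |
Completion: 101=3  102=7  103=29  104=13  105=20  106=28
Turnaround (C−A): 101=3  102=6  103=25  104=8  105=12  106=20
Waiting = turnaround − burst: 101=0, 102=2, 103=24, 104=2, 105=5, 106=12
Total waiting = 0 + 2 + 24 + 2 + 5 + 12 = 45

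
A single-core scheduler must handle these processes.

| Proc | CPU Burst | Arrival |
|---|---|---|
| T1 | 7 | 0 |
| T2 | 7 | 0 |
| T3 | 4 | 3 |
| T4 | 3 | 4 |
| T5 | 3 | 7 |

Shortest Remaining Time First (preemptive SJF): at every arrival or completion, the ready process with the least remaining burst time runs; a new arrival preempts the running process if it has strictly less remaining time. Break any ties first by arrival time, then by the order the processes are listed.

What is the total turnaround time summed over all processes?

57

Gantt: | T1 0-7 | T4 7-10 | T5 10-13 | T3 13-17 | T2 17-24 |
Completion: T1=7  T2=24  T3=17  T4=10  T5=13
Turnaround (C−A): T1=7  T2=24  T3=14  T4=6  T5=6
Turnaround = completion − arrival: T1=7, T2=24, T3=14, T4=6, T5=6
Total turnaround = 7 + 24 + 14 + 6 + 6 = 57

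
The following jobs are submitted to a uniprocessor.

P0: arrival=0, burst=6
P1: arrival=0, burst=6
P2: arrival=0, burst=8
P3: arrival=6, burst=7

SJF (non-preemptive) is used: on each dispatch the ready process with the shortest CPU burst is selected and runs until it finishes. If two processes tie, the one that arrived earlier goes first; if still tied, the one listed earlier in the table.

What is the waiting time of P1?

Gantt: | P0 0-6 | P1 6-12 | P3 12-19 | P2 19-27 |
Completion: P0=6  P1=12  P2=27  P3=19
Waiting(P1) = turnaround − burst = 12 − 6 = 6

6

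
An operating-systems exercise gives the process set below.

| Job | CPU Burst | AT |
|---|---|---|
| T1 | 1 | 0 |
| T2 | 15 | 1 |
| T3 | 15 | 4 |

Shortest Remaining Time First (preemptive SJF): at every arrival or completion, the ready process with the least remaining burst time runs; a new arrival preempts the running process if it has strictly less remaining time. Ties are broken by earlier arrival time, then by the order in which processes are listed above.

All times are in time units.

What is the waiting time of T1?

0

Timeline: | T1 0-1 | T2 1-16 | T3 16-31 |
Completion: T1=1  T2=16  T3=31
Turnaround (C−A): T1=1  T2=15  T3=27
Waiting(T1) = turnaround − burst = 1 − 1 = 0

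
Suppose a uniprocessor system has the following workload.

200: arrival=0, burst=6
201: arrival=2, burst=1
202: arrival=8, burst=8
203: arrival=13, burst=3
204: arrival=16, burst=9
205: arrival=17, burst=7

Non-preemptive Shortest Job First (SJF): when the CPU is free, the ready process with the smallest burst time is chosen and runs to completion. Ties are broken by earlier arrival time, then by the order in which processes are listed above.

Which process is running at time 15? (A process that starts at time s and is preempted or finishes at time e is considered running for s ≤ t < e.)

Gantt: | 200 0-6 | 201 6-7 | idle 7-8 | 202 8-16 | 203 16-19 | 205 19-26 | 204 26-35 |
Completion: 200=6  201=7  202=16  203=19  204=35  205=26
Turnaround (C−A): 200=6  201=5  202=8  203=6  204=19  205=9

202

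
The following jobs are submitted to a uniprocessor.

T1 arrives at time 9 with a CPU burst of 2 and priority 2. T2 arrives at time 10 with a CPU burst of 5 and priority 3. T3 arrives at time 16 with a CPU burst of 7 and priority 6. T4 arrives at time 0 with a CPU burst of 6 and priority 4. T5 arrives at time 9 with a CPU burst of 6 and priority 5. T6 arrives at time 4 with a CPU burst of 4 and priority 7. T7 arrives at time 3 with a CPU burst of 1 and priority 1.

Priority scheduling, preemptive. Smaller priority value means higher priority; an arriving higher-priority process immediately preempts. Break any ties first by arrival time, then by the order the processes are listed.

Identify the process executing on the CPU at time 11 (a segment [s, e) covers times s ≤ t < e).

Schedule: | T4 0-3 | T7 3-4 | T4 4-7 | T6 7-9 | T1 9-11 | T2 11-16 | T5 16-22 | T3 22-29 | T6 29-31 |
Completion: T1=11  T2=16  T3=29  T4=7  T5=22  T6=31  T7=4
Turnaround (C−A): T1=2  T2=6  T3=13  T4=7  T5=13  T6=27  T7=1

T2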